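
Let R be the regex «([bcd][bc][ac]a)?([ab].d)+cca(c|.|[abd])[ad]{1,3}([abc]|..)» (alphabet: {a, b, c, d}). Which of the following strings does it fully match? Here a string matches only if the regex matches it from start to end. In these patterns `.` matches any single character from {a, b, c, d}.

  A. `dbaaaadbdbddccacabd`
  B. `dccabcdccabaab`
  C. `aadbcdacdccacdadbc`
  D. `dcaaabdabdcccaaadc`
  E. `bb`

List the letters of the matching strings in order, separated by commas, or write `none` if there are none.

B, C

A → no match
B → match
C → match
D → no match
E → no match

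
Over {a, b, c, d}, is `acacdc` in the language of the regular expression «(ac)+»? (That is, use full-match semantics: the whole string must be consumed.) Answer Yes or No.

Every match must end with `ac`, but `acacdc` does not.

No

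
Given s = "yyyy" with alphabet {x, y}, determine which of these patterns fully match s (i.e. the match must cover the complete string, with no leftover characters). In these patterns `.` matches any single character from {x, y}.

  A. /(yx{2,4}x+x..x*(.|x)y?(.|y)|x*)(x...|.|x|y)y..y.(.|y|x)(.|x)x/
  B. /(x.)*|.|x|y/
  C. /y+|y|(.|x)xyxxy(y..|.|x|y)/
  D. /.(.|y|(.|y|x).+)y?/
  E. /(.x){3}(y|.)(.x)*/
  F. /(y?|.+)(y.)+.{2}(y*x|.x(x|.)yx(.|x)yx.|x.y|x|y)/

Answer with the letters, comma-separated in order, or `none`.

C, D

A → no match — must end with "x"
B → no match
C → match
D → match
E → no match
F → no match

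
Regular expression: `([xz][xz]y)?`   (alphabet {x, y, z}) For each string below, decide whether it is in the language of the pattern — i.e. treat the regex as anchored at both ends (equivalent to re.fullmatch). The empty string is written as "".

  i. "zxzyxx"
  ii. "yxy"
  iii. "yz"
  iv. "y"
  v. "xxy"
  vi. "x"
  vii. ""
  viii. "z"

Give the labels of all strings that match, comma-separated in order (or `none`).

i → no match
ii → no match
iii → no match
iv → no match
v → match
vi → no match
vii → match
viii → no match

v, vii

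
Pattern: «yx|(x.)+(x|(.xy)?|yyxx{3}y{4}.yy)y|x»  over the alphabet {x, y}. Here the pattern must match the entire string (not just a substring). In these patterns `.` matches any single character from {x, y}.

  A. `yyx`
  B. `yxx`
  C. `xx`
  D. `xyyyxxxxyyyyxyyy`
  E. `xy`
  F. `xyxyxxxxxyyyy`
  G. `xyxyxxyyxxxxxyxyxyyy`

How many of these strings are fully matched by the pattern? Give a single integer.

A → no match
B → no match
C → no match
D → match
E → no match
F → no match
G → no match
Total matched: 1

1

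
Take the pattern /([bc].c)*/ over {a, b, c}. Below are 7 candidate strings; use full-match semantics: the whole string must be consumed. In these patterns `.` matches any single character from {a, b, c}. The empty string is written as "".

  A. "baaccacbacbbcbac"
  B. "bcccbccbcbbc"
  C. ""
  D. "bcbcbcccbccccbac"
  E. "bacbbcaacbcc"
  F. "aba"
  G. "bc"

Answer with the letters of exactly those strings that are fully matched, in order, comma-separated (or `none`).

B, C

A → no match
B → match
C → match
D → no match
E → no match
F → no match
G → no match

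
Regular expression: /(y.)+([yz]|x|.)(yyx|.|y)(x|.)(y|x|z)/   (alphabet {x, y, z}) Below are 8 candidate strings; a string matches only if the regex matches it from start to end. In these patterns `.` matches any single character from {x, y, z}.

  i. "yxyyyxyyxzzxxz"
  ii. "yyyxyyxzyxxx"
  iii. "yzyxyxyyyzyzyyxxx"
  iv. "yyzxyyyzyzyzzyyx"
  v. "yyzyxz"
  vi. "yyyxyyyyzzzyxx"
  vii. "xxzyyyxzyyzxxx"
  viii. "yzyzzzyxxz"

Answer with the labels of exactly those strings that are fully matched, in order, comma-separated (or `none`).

i → no match
ii → no match
iii → no match
iv → no match
v → match
vi → no match
vii → no match — must start with "y"
viii → no match

v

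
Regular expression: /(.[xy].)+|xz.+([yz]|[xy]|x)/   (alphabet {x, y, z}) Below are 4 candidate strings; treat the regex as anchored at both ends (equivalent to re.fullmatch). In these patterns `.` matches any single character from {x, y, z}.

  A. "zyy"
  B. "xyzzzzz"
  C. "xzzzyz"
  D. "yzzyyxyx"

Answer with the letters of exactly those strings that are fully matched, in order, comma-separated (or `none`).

A, C

A → match
B → no match
C → match
D → no match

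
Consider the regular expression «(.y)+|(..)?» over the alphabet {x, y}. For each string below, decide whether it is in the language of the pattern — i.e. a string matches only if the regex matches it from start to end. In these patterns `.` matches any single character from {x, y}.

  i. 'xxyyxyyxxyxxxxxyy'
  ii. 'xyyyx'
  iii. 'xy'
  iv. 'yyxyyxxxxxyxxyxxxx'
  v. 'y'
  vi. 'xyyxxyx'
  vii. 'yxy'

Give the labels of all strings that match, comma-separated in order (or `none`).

i → no match
ii → no match
iii → match
iv → no match
v → no match
vi → no match
vii → no match

iii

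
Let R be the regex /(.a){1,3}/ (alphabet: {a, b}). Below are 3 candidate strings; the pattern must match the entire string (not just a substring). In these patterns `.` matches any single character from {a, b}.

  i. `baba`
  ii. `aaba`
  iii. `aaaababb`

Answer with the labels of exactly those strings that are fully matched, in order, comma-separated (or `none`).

i, ii

i → match
ii → match
iii → no match — must end with `a`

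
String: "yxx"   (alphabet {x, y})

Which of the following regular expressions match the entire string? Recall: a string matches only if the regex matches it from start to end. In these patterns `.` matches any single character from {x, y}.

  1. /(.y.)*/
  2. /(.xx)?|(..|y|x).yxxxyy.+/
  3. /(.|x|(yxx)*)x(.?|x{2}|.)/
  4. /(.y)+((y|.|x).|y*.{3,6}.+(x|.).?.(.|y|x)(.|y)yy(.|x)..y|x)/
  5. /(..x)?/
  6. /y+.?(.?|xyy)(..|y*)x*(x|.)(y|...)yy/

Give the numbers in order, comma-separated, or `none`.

1 → no match
2 → match
3 → match
4 → no match
5 → match
6 → no match — must end with "yy"

2, 3, 5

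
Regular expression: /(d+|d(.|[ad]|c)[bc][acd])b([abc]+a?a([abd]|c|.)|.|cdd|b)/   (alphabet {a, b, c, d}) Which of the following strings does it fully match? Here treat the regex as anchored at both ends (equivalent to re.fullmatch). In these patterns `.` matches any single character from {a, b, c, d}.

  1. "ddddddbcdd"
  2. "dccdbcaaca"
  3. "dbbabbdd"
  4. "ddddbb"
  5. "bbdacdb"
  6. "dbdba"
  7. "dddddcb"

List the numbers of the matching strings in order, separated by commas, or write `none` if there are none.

1. "ddddddbcdd" → match
2. "dccdbcaaca" → no match
3. "dbbabbdd" → no match
4. "ddddbb" → match
5. "bbdacdb" → no match — must start with "d"
6. "dbdba" → no match
7. "dddddcb" → no match

1, 4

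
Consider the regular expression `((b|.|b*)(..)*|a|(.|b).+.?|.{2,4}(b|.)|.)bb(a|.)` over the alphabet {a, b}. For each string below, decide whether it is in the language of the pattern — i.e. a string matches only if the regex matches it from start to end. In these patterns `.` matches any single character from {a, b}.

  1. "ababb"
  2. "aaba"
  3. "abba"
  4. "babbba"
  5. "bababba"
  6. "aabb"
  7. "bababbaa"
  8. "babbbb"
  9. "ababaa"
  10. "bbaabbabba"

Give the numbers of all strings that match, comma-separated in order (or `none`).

1 → no match
2 → no match
3 → match
4 → match
5 → match
6 → no match
7 → no match
8 → match
9 → no match
10 → match

3, 4, 5, 8, 10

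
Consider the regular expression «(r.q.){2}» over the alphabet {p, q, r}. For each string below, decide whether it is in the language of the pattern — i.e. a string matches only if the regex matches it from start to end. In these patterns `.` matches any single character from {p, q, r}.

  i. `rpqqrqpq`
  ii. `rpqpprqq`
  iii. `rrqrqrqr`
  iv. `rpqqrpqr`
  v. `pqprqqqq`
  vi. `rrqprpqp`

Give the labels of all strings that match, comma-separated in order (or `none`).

iv, vi

i → no match
ii → no match
iii → no match
iv → match
v → no match — must start with `r`
vi → match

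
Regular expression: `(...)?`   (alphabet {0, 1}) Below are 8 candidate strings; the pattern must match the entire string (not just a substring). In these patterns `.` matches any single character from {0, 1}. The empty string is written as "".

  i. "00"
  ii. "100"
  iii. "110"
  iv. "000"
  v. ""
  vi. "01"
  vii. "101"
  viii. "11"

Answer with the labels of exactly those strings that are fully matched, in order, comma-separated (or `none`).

ii, iii, iv, v, vii

i. "00" → no match
ii. "100" → match
iii. "110" → match
iv. "000" → match
v. "" → match
vi. "01" → no match
vii. "101" → match
viii. "11" → no match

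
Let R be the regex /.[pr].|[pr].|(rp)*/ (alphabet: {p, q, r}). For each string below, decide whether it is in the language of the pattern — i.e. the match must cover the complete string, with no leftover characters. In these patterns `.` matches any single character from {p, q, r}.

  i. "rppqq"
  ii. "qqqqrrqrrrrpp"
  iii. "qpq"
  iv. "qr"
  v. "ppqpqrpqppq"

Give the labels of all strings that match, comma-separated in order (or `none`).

iii

i → no match
ii → no match
iii → match
iv → no match
v → no match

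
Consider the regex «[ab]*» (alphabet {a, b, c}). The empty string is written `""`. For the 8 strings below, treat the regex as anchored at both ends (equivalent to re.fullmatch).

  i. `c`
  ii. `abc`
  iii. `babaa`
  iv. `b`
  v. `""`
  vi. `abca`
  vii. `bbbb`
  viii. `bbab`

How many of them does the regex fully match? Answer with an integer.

i → no match
ii → no match
iii → match
iv → match
v → match
vi → no match
vii → match
viii → match
Total matched: 5

5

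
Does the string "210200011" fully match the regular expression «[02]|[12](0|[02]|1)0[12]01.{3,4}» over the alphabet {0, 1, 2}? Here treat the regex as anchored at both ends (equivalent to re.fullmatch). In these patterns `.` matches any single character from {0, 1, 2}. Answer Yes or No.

No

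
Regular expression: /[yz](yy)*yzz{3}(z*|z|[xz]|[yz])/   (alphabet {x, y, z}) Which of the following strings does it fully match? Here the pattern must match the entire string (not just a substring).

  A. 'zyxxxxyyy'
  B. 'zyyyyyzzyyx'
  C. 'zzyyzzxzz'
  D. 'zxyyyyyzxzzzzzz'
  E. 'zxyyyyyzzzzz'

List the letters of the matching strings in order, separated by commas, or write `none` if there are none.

none

A → no match
B → no match
C → no match
D → no match
E → no match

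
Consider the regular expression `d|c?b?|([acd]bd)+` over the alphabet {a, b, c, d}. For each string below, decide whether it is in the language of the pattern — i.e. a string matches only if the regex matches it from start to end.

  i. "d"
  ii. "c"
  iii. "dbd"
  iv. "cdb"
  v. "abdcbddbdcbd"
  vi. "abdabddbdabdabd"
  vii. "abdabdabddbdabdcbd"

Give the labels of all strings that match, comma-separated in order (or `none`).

i, ii, iii, v, vi, vii

i → match
ii → match
iii → match
iv → no match
v → match
vi → match
vii → match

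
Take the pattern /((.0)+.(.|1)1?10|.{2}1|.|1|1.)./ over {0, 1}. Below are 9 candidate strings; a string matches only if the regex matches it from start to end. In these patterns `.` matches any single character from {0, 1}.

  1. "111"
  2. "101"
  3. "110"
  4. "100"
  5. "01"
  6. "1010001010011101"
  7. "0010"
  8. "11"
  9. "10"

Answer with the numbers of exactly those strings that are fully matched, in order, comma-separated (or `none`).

1, 2, 3, 4, 5, 6, 7, 8, 9

1 → match
2 → match
3 → match
4 → match
5 → match
6 → match
7 → match
8 → match
9 → match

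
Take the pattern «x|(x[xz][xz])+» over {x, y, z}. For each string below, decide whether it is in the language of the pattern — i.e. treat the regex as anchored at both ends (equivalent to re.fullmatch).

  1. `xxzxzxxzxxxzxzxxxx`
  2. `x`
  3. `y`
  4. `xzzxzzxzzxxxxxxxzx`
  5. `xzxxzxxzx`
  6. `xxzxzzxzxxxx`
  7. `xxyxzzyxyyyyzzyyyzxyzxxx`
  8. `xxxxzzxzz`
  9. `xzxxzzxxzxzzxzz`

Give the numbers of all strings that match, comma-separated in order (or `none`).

1 → match
2 → match
3 → no match — must start with `x`
4 → match
5 → match
6 → match
7 → no match
8 → match
9 → match

1, 2, 4, 5, 6, 8, 9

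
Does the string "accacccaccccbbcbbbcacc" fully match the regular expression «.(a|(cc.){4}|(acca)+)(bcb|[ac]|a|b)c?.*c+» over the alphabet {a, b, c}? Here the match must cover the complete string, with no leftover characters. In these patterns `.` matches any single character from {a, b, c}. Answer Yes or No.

No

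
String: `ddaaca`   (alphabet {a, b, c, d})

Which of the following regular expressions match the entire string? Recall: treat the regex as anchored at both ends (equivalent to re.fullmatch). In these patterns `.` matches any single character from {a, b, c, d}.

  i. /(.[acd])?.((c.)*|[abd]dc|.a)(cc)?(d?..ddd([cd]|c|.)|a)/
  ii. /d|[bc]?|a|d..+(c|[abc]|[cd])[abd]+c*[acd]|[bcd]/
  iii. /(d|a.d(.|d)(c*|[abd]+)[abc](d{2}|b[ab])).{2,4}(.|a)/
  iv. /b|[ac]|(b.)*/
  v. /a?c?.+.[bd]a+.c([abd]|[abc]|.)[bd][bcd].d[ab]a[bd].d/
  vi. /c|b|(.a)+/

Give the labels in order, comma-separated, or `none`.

i → no match
ii → no match
iii → match
iv → no match
v → no match — must end with `d`
vi → no match

iii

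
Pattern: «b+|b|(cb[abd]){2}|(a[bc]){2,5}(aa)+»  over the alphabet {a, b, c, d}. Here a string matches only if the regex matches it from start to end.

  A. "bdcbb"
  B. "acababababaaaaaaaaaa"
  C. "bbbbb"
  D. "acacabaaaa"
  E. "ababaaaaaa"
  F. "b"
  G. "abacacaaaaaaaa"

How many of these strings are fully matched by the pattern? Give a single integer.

A → no match
B → match
C → match
D → match
E → match
F → match
G → match
Total matched: 6

6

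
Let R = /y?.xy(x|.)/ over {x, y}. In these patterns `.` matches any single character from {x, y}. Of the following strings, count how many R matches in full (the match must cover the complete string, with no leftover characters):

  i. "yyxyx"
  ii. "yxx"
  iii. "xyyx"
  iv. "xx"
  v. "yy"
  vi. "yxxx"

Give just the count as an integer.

1

i → match
ii → no match
iii → no match
iv → no match
v → no match
vi → no match
Total matched: 1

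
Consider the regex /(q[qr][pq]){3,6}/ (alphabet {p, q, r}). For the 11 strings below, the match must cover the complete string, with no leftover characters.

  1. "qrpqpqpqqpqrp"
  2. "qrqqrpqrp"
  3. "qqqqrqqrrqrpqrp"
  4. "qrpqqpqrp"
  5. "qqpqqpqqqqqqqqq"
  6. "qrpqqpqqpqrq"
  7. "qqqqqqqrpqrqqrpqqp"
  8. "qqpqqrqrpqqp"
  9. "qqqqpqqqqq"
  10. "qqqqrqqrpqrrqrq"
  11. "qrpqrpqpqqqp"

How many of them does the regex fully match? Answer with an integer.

5

1 → no match
2 → match
3 → no match
4 → match
5 → match
6 → match
7 → match
8 → no match
9 → no match
10 → no match
11 → no match
Total matched: 5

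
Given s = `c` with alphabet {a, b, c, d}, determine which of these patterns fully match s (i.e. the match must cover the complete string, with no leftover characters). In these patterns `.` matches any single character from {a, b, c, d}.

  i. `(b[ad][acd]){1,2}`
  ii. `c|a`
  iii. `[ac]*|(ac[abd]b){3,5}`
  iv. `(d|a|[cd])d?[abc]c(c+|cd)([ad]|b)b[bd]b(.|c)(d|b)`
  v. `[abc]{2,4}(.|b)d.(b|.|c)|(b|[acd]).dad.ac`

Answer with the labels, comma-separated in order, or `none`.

i → no match — must start with `b`
ii → match
iii → match
iv → no match
v → no match

ii, iii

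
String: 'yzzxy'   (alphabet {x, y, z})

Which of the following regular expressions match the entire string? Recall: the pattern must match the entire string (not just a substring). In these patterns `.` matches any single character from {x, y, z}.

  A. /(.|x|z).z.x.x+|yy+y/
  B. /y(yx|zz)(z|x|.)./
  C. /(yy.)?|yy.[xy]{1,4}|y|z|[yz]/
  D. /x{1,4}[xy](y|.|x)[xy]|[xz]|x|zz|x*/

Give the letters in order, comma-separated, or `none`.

A → no match
B → match
C → no match
D → no match

B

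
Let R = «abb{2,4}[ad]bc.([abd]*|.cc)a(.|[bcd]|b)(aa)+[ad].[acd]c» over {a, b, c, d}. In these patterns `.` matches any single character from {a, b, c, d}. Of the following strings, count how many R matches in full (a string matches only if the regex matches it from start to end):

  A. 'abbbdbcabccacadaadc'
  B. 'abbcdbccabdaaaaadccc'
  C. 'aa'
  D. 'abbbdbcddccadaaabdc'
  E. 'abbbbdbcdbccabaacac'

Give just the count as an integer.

A → no match
B → no match
C → no match — must start with 'abb'
D → match
E → no match
Total matched: 1

1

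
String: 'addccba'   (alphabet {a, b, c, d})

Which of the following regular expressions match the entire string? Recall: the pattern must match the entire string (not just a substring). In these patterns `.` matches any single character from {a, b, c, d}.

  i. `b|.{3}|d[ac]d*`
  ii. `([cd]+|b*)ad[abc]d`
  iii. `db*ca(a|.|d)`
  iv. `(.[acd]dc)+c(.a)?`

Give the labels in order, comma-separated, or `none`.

iv

i → no match
ii → no match — must end with 'd'
iii → no match — must start with 'd'
iv → match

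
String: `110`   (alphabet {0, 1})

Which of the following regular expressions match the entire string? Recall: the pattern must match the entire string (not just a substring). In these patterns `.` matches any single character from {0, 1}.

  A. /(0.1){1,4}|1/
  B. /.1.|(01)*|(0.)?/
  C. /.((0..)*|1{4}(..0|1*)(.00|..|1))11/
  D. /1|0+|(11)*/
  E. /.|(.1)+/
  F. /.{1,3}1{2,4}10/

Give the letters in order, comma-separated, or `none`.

B

A → no match — must end with `1`
B → match
C → no match — must end with `11`
D → no match
E → no match
F → no match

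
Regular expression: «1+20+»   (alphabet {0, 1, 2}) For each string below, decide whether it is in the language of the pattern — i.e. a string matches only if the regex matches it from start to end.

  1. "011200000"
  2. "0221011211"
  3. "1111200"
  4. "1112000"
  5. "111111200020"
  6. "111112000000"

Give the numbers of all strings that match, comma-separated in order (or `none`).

1 → no match — must start with "1"
2 → no match — must start with "1"
3 → match
4 → match
5 → no match
6 → match

3, 4, 6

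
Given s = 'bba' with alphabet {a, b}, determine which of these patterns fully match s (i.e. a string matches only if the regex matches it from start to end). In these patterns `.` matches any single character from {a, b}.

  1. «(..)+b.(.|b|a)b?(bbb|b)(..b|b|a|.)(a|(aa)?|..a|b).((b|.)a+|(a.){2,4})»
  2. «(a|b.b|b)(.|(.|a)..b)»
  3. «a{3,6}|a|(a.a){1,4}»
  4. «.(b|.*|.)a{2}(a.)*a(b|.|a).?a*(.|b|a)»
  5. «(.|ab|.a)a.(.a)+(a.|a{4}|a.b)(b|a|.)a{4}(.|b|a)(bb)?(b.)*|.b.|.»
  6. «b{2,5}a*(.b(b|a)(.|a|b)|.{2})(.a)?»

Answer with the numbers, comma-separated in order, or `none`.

1 → no match
2 → no match
3 → no match — must start with 'a'
4 → no match
5 → match
6 → no match

5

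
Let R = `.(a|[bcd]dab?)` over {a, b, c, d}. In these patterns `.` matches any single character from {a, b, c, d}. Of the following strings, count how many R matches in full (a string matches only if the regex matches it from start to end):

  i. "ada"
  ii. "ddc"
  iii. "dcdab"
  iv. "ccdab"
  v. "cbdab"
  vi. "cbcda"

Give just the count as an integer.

3

i → no match
ii → no match
iii → match
iv → match
v → match
vi → no match
Total matched: 3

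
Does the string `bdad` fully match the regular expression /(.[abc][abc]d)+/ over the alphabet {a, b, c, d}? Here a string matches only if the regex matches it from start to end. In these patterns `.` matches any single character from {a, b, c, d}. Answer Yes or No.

No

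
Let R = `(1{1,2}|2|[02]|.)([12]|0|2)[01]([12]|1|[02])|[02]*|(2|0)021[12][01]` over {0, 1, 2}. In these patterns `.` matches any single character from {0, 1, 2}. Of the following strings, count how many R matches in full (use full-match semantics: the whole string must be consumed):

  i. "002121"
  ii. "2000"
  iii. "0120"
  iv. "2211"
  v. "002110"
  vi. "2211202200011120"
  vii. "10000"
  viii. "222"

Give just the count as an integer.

i → match
ii → match
iii → no match
iv → match
v → match
vi → no match
vii → no match
viii → match
Total matched: 5

5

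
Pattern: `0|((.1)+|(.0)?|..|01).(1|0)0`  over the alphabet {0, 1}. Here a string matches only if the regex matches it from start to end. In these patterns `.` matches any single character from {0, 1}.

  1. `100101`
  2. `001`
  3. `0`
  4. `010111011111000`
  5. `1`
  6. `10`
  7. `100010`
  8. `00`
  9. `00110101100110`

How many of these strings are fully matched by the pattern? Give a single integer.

1 → no match — must end with `0`
2 → no match — must end with `0`
3 → match
4 → match
5 → no match — must end with `0`
6 → no match
7 → no match
8 → no match
9 → no match
Total matched: 2

2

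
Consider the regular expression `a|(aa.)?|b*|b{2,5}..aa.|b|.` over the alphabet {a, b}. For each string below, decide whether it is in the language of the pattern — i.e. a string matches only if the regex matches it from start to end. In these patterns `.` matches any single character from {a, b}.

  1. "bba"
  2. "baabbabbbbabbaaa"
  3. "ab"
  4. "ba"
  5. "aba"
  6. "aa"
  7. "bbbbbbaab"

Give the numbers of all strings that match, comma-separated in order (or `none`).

7

1 → no match
2 → no match
3 → no match
4 → no match
5 → no match
6 → no match
7 → match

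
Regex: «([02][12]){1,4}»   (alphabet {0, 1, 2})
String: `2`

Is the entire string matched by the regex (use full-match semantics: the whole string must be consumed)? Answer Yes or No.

No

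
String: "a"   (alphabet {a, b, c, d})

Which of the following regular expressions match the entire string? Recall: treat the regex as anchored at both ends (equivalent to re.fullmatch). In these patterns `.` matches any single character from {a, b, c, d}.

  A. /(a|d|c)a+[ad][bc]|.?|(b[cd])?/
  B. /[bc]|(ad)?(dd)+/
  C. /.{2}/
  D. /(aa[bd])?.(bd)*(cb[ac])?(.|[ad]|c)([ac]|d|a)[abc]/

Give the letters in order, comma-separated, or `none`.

A → match
B → no match
C → no match
D → no match

A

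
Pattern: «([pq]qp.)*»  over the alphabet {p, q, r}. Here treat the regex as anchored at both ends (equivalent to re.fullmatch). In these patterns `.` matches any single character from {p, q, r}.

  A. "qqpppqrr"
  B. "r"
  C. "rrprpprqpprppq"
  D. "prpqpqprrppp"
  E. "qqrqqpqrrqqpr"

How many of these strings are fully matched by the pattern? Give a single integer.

A. "qqpppqrr" → no match
B. "r" → no match
C → no match
D. "prpqpqprrppp" → no match
E → no match
Total matched: 0

0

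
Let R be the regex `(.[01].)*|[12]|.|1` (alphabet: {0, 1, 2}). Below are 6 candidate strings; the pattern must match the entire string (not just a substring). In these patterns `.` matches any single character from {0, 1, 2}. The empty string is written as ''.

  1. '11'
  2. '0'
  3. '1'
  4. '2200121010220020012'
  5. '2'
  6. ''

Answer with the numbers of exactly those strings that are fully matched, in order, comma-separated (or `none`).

1 → no match
2 → match
3 → match
4 → no match
5 → match
6 → match

2, 3, 5, 6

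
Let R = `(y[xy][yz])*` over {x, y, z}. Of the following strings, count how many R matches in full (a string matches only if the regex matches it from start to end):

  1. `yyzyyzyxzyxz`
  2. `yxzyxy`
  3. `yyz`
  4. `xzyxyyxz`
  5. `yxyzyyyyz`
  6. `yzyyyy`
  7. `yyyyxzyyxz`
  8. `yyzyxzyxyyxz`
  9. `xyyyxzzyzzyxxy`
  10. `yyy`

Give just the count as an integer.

5

1. `yyzyyzyxzyxz` → match
2. `yxzyxy` → match
3. `yyz` → match
4. `xzyxyyxz` → no match
5. `yxyzyyyyz` → no match
6. `yzyyyy` → no match
7. `yyyyxzyyxz` → no match
8. `yyzyxzyxyyxz` → match
9 → no match
10. `yyy` → match
Total matched: 5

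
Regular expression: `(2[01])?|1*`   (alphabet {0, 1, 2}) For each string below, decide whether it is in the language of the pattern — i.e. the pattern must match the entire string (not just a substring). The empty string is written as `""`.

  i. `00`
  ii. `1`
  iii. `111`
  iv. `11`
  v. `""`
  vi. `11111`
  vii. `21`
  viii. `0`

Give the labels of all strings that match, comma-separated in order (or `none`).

ii, iii, iv, v, vi, vii

i → no match
ii → match
iii → match
iv → match
v → match
vi → match
vii → match
viii → no match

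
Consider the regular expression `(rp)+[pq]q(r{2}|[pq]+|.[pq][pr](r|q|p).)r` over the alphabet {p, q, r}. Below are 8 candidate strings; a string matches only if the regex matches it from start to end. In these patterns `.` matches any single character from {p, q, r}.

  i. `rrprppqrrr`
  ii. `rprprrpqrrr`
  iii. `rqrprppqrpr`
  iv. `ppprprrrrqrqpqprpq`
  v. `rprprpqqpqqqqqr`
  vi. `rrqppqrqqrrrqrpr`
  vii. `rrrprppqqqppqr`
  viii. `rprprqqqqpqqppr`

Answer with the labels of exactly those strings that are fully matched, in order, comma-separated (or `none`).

i → no match — must start with `rp`
ii → no match
iii → no match — must start with `rp`
iv → no match — must start with `rp`
v → match
vi → no match — must start with `rp`
vii → no match — must start with `rp`
viii → no match

v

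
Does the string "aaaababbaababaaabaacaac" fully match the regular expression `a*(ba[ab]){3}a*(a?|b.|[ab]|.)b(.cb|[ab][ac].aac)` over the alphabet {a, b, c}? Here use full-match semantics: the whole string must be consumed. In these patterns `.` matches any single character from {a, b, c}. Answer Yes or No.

Yes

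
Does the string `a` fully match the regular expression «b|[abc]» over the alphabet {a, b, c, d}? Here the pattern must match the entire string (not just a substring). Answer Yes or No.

Yes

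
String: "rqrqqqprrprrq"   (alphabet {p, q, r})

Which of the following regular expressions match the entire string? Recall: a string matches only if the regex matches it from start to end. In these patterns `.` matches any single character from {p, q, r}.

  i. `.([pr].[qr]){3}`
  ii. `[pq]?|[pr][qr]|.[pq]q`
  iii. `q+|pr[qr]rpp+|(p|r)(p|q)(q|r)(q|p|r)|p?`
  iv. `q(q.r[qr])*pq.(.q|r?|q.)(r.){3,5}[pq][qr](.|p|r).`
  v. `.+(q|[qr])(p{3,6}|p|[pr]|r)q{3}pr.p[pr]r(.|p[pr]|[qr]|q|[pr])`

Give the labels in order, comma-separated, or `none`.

i → no match
ii → no match
iii → no match
iv → no match — must start with "q"
v → match

v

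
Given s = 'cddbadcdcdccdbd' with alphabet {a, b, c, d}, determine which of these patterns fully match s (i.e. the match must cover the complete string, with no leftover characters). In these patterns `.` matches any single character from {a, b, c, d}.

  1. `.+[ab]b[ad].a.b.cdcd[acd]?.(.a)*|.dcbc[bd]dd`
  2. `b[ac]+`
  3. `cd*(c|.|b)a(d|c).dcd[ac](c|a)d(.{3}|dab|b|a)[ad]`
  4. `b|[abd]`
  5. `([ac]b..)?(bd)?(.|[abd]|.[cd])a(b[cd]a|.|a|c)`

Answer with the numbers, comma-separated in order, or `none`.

1 → no match
2 → no match — must start with 'b'
3 → match
4 → no match
5 → no match

3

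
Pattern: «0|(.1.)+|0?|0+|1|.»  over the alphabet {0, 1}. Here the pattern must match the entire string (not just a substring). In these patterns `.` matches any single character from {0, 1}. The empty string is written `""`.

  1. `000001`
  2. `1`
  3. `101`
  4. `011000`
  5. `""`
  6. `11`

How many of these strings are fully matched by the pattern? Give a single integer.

1 → no match
2 → match
3 → no match
4 → no match
5 → match
6 → no match
Total matched: 2

2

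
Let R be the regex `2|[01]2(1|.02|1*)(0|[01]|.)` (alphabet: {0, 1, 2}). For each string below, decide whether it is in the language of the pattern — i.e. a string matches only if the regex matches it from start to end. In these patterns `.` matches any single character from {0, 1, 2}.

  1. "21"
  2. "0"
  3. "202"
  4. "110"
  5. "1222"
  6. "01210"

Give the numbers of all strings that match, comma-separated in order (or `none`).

1 → no match
2 → no match
3 → no match
4 → no match
5 → no match
6 → no match

none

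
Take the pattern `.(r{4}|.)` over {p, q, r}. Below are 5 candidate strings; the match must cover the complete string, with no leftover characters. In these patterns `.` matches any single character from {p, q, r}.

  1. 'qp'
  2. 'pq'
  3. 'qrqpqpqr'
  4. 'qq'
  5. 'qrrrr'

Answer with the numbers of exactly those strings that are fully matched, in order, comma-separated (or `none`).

1, 2, 4, 5

1 → match
2 → match
3 → no match
4 → match
5 → match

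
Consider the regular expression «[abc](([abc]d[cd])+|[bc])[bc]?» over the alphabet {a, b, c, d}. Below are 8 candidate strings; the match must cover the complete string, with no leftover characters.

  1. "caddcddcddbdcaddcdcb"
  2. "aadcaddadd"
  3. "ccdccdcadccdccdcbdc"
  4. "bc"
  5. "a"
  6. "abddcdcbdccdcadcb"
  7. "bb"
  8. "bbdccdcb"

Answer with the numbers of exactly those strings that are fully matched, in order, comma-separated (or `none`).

1 → match
2 → match
3 → match
4 → match
5 → no match
6 → match
7 → match
8 → match

1, 2, 3, 4, 6, 7, 8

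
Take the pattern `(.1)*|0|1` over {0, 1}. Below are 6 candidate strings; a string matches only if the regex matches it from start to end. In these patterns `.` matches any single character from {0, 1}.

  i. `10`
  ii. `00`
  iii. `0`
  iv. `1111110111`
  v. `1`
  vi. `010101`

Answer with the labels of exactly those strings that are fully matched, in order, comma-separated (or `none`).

i. `10` → no match
ii. `00` → no match
iii. `0` → match
iv. `1111110111` → match
v. `1` → match
vi. `010101` → match

iii, iv, v, vi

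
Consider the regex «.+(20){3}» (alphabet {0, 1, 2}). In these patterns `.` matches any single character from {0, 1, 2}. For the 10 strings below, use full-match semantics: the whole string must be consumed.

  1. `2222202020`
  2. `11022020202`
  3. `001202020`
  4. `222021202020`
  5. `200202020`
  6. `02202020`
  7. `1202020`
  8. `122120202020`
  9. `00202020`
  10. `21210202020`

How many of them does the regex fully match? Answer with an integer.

1 → match
2 → no match — must end with `20`
3 → match
4 → match
5 → match
6 → match
7 → match
8 → match
9 → match
10 → match
Total matched: 9

9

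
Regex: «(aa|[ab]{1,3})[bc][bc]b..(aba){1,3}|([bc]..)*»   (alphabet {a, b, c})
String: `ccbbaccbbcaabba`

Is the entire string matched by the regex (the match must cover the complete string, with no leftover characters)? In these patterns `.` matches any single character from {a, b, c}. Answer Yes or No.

Yes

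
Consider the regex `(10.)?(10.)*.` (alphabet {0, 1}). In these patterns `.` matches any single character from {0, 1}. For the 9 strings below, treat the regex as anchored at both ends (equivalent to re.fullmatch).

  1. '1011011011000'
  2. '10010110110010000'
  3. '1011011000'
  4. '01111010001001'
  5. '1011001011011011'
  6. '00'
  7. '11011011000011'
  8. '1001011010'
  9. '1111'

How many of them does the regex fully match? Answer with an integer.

1 → match
2 → no match
3. '1011011000' → match
4 → no match
5 → match
6. '00' → no match
7 → no match
8. '1001011010' → match
9. '1111' → no match
Total matched: 4

4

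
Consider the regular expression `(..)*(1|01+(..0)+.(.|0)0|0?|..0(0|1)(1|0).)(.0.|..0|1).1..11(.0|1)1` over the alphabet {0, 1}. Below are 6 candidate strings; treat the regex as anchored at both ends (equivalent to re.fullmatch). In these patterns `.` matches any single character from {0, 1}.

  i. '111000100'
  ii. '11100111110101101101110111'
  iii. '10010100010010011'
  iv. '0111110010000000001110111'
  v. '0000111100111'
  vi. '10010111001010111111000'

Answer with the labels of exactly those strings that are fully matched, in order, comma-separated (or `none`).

i → no match — must end with '1'
ii → no match
iii → no match
iv → no match
v → no match
vi → no match — must end with '1'

none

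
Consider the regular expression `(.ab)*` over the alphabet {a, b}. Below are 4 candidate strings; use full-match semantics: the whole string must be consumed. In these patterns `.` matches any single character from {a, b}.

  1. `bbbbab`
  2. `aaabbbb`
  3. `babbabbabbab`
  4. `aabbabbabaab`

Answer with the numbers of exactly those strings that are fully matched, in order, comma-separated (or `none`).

1 → no match
2 → no match
3 → match
4 → match

3, 4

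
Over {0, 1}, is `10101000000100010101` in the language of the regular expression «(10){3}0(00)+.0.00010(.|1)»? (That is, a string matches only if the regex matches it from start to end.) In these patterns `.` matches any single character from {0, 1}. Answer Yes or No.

No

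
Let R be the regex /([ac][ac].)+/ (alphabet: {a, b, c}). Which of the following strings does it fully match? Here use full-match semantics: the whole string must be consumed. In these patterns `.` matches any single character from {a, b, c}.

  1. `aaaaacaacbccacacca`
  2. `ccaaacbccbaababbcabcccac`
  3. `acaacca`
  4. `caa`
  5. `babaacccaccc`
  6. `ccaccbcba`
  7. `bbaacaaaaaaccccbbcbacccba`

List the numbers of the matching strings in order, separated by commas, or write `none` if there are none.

4

1 → no match
2 → no match
3 → no match
4 → match
5 → no match
6 → no match
7 → no match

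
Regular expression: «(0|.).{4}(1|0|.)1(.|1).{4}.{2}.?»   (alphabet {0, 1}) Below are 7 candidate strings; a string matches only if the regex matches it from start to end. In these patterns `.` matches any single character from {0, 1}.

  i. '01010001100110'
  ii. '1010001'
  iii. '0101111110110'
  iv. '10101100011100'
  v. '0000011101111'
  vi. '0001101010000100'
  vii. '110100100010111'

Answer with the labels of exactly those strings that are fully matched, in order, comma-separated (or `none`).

vii

i → no match
ii → no match
iii → no match
iv → no match
v → no match
vi → no match
vii → match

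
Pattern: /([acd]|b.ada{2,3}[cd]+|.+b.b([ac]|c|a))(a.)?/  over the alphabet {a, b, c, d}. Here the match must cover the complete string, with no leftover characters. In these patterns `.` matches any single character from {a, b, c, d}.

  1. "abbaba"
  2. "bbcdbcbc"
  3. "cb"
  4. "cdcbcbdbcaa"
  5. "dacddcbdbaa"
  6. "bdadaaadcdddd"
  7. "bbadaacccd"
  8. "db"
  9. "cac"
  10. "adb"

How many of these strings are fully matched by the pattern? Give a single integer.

6

1 → match
2 → match
3 → no match
4 → match
5 → no match
6 → match
7 → match
8 → no match
9 → match
10 → no match
Total matched: 6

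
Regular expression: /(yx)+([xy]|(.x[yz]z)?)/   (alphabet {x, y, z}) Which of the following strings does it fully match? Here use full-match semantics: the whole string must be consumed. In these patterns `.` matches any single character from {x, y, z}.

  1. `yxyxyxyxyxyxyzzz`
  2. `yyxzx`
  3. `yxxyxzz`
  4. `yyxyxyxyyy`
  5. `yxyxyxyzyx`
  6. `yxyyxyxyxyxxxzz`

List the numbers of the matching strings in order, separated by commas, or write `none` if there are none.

none

1 → no match
2 → no match — must start with `yx`
3 → no match
4 → no match — must start with `yx`
5 → no match
6 → no match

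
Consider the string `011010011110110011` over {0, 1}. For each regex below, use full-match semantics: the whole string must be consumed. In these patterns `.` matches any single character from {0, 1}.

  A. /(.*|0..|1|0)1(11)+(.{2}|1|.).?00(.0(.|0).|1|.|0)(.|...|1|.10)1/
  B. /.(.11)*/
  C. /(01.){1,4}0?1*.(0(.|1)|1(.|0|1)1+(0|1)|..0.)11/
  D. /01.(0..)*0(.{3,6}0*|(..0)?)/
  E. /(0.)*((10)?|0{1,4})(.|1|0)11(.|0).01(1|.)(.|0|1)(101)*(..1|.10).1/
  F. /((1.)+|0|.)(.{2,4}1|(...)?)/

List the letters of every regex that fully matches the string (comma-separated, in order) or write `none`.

A → no match
B → no match
C → match
D → no match
E → no match
F → no match

C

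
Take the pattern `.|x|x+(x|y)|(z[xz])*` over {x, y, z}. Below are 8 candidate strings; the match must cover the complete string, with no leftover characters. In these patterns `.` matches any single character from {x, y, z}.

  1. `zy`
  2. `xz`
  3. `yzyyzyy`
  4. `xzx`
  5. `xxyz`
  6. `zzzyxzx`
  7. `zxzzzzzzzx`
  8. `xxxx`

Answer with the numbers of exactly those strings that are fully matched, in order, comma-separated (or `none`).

7, 8

1 → no match
2 → no match
3 → no match
4 → no match
5 → no match
6 → no match
7 → match
8 → match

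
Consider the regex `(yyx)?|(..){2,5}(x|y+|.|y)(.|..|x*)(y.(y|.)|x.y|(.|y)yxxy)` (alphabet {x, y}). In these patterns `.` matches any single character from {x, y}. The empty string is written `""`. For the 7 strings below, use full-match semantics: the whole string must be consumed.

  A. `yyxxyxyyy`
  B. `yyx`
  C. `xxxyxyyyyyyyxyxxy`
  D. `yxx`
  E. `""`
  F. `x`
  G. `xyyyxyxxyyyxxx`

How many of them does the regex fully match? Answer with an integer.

4

A → match
B → match
C → match
D → no match
E → match
F → no match
G → no match
Total matched: 4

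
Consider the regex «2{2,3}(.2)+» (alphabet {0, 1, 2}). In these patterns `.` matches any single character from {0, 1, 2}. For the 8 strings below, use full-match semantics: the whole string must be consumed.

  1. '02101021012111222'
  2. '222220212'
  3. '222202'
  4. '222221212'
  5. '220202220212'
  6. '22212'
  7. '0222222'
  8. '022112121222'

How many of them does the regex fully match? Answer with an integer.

5

1 → no match — must start with '2'
2 → match
3 → match
4 → match
5 → match
6 → match
7 → no match — must start with '2'
8 → no match — must start with '2'
Total matched: 5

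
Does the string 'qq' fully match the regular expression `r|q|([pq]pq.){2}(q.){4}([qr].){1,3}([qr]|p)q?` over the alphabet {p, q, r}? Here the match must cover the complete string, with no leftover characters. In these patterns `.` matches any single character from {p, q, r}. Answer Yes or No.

No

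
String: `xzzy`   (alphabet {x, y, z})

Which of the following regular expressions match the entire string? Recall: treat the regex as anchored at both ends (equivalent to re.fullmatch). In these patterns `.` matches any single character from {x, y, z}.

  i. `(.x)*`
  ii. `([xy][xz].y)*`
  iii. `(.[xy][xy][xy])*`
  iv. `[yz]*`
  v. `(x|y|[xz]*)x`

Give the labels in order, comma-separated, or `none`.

ii

i → no match
ii → match
iii → no match
iv → no match
v → no match — must end with `x`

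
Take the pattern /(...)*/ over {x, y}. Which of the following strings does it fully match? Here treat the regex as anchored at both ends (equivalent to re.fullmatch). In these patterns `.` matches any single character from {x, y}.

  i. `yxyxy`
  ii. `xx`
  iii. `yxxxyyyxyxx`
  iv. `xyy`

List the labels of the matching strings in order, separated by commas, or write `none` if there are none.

iv

i. `yxyxy` → no match
ii. `xx` → no match
iii. `yxxxyyyxyxx` → no match
iv. `xyy` → match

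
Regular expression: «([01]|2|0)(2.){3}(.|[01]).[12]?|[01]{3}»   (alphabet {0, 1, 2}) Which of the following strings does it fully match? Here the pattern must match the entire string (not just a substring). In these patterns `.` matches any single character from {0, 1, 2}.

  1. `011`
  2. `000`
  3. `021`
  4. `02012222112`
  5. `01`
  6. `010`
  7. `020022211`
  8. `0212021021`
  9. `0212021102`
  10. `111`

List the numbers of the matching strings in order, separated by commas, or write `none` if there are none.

1, 2, 6, 8, 9, 10

1. `011` → match
2. `000` → match
3. `021` → no match
4. `02012222112` → no match
5. `01` → no match
6. `010` → match
7. `020022211` → no match
8. `0212021021` → match
9. `0212021102` → match
10. `111` → match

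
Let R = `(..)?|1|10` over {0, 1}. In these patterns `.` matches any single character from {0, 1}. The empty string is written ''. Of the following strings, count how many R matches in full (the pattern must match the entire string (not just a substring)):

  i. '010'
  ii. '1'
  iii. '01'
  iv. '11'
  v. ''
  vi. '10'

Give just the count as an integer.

5

i → no match
ii → match
iii → match
iv → match
v → match
vi → match
Total matched: 5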